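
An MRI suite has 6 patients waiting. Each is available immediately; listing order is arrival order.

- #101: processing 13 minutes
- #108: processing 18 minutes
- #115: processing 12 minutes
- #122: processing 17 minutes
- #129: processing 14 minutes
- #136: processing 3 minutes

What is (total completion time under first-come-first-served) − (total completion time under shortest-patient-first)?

74

FIFO (arrival order): #101 #108 #115 #122 #129 #136.
#101: 0→13
#108: 13→31
#115: 31→43
#122: 43→60
#129: 60→74
#136: 74→77
Sum = 13+31+43+60+74+77 = 298.
SPT (increasing processing time): #136 #115 #101 #129 #122 #108.
#136: 0→3
#115: 3→15
#101: 15→28
#129: 28→42
#122: 42→59
#108: 59→77
Sum = 3+15+28+42+59+77 = 224.
Difference = 298 − 224 = 74.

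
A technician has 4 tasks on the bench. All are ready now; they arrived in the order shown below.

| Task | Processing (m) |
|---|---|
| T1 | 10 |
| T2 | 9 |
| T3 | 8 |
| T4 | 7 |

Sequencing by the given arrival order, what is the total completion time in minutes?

90

FIFO (arrival order): T1 T2 T3 T4.
T1: 0→10
T2: 10→19
T3: 19→27
T4: 27→34
Sum = 10+19+27+34 = 90.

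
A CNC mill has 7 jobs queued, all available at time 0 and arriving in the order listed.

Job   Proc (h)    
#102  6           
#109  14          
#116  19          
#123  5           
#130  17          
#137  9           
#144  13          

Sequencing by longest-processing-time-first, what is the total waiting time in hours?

318

LPT (decreasing processing time): #116 #130 #109 #144 #137 #102 #123.
#116: waits 0, runs 0→19
#130: waits 19, runs 19→36
#109: waits 36, runs 36→50
#144: waits 50, runs 50→63
#137: waits 63, runs 63→72
#102: waits 72, runs 72→78
#123: waits 78, runs 78→83
Sum = 0+19+36+50+63+72+78 = 318.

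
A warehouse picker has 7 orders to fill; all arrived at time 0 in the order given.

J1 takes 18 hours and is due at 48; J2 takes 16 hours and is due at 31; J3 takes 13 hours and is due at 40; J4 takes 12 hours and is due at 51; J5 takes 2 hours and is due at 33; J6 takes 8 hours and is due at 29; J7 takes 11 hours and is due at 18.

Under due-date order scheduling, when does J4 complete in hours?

80

EDD (increasing due date): J7 J6 J2 J5 J3 J1 J4.
J7: 0→11
J6: 11→19
J2: 19→35
J5: 35→37
J3: 37→50
J1: 50→68
J4: 68→80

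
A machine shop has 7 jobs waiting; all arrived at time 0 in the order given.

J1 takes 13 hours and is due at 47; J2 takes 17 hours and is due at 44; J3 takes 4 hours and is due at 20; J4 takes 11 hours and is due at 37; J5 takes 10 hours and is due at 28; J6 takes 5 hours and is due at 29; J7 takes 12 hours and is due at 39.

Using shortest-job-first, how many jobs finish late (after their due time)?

SPT (increasing processing time): J3 J6 J5 J4 J7 J1 J2.
J3: 0→4, due 20, tardiness 0
J6: 4→9, due 29, tardiness 0
J5: 9→19, due 28, tardiness 0
J4: 19→30, due 37, tardiness 0
J7: 30→42, due 39, tardiness 3
J1: 42→55, due 47, tardiness 8
J2: 55→72, due 44, tardiness 28
Late jobs: 3.

3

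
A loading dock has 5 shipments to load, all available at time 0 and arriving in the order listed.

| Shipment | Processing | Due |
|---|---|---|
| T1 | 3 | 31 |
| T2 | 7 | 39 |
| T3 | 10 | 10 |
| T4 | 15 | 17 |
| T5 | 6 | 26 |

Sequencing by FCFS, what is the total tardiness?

FIFO (arrival order): T1 T2 T3 T4 T5.
T1: 0→3, due 31, tardiness 0
T2: 3→10, due 39, tardiness 0
T3: 10→20, due 10, tardiness 10
T4: 20→35, due 17, tardiness 18
T5: 35→41, due 26, tardiness 15
Sum = 0+0+10+18+15 = 43.

43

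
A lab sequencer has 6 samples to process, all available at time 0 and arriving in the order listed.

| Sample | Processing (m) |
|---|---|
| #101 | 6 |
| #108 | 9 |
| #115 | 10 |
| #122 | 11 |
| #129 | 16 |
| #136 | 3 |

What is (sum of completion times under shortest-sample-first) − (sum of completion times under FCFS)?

-37

SPT (increasing processing time): #136 #101 #108 #115 #122 #129.
#136: 0→3
#101: 3→9
#108: 9→18
#115: 18→28
#122: 28→39
#129: 39→55
Sum = 3+9+18+28+39+55 = 152.
FIFO (arrival order): #101 #108 #115 #122 #129 #136.
#101: 0→6
#108: 6→15
#115: 15→25
#122: 25→36
#129: 36→52
#136: 52→55
Sum = 6+15+25+36+52+55 = 189.
Difference = 152 − 189 = -37.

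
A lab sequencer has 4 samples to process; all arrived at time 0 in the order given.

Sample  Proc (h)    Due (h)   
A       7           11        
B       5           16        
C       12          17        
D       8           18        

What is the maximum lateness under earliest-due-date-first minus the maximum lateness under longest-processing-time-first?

EDD (increasing due date): A B C D.
A: 0→7, due 11, lateness -4
B: 7→12, due 16, lateness -4
C: 12→24, due 17, lateness 7
D: 24→32, due 18, lateness 14
Maximum = 14.
LPT (decreasing processing time): C D A B.
C: 0→12, due 17, lateness -5
D: 12→20, due 18, lateness 2
A: 20→27, due 11, lateness 16
B: 27→32, due 16, lateness 16
Maximum = 16.
Difference = 14 − 16 = -2.

-2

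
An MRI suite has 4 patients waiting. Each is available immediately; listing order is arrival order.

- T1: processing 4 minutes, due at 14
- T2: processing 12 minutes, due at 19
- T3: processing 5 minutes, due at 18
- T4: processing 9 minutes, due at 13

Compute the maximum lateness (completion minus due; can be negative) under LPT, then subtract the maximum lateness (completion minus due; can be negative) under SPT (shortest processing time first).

LPT (decreasing processing time): T2 T4 T3 T1.
T2: 0→12, due 19, lateness -7
T4: 12→21, due 13, lateness 8
T3: 21→26, due 18, lateness 8
T1: 26→30, due 14, lateness 16
Maximum = 16.
SPT (increasing processing time): T1 T3 T4 T2.
T1: 0→4, due 14, lateness -10
T3: 4→9, due 18, lateness -9
T4: 9→18, due 13, lateness 5
T2: 18→30, due 19, lateness 11
Maximum = 11.
Difference = 16 − 11 = 5.

5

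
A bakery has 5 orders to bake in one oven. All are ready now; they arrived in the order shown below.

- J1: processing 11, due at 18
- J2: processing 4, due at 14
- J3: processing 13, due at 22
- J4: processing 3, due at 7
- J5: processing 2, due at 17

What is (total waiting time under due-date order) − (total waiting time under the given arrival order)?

EDD (increasing due date): J4 J2 J5 J1 J3.
J4: waits 0, runs 0→3
J2: waits 3, runs 3→7
J5: waits 7, runs 7→9
J1: waits 9, runs 9→20
J3: waits 20, runs 20→33
Sum = 0+3+7+9+20 = 39.
FIFO (arrival order): J1 J2 J3 J4 J5.
J1: waits 0, runs 0→11
J2: waits 11, runs 11→15
J3: waits 15, runs 15→28
J4: waits 28, runs 28→31
J5: waits 31, runs 31→33
Sum = 0+11+15+28+31 = 85.
Difference = 39 − 85 = -46.

-46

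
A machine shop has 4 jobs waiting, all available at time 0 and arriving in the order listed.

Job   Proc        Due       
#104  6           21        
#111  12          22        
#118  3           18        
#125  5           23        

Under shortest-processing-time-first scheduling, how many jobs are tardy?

1

SPT (increasing processing time): #118 #125 #104 #111.
#118: 0→3, due 18, tardiness 0
#125: 3→8, due 23, tardiness 0
#104: 8→14, due 21, tardiness 0
#111: 14→26, due 22, tardiness 4
Late jobs: 1.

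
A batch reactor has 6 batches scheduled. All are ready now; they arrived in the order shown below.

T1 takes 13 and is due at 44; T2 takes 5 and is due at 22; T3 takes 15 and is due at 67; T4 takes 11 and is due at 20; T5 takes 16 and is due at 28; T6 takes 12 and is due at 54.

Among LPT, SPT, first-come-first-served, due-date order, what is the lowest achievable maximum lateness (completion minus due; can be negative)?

5

LPT (decreasing processing time): T5 T3 T1 T6 T4 T2.
T5: 0→16, due 28, lateness -12
T3: 16→31, due 67, lateness -36
T1: 31→44, due 44, lateness 0
T6: 44→56, due 54, lateness 2
T4: 56→67, due 20, lateness 47
T2: 67→72, due 22, lateness 50
Maximum = 50.
SPT (increasing processing time): T2 T4 T6 T1 T3 T5.
T2: 0→5, due 22, lateness -17
T4: 5→16, due 20, lateness -4
T6: 16→28, due 54, lateness -26
T1: 28→41, due 44, lateness -3
T3: 41→56, due 67, lateness -11
T5: 56→72, due 28, lateness 44
Maximum = 44.
FIFO (arrival order): T1 T2 T3 T4 T5 T6.
T1: 0→13, due 44, lateness -31
T2: 13→18, due 22, lateness -4
T3: 18→33, due 67, lateness -34
T4: 33→44, due 20, lateness 24
T5: 44→60, due 28, lateness 32
T6: 60→72, due 54, lateness 18
Maximum = 32.
EDD (increasing due date): T4 T2 T5 T1 T6 T3.
T4: 0→11, due 20, lateness -9
T2: 11→16, due 22, lateness -6
T5: 16→32, due 28, lateness 4
T1: 32→45, due 44, lateness 1
T6: 45→57, due 54, lateness 3
T3: 57→72, due 67, lateness 5
Maximum = 5.
LPT 50, SPT 44, FIFO 32, EDD 5 → minimum 5.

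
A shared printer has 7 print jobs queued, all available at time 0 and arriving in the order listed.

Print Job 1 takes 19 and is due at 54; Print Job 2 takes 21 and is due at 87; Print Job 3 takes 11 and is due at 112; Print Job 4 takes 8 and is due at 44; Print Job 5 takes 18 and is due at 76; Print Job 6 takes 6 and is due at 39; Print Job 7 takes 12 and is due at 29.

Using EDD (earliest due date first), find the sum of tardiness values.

0

EDD (increasing due date): Print Job 7 Print Job 6 Print Job 4 Print Job 1 Print Job 5 Print Job 2 Print Job 3.
Print Job 7: 0→12, due 29, tardiness 0
Print Job 6: 12→18, due 39, tardiness 0
Print Job 4: 18→26, due 44, tardiness 0
Print Job 1: 26→45, due 54, tardiness 0
Print Job 5: 45→63, due 76, tardiness 0
Print Job 2: 63→84, due 87, tardiness 0
Print Job 3: 84→95, due 112, tardiness 0
Sum = 0+0+0+0+0+0+0 = 0.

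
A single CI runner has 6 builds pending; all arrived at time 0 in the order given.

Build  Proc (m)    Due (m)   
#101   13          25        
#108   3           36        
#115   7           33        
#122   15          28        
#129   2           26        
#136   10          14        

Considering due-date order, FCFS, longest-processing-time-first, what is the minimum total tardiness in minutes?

EDD (increasing due date): #136 #101 #129 #122 #115 #108.
#136: 0→10, due 14, tardiness 0
#101: 10→23, due 25, tardiness 0
#129: 23→25, due 26, tardiness 0
#122: 25→40, due 28, tardiness 12
#115: 40→47, due 33, tardiness 14
#108: 47→50, due 36, tardiness 14
Sum = 0+0+0+12+14+14 = 40.
FIFO (arrival order): #101 #108 #115 #122 #129 #136.
#101: 0→13, due 25, tardiness 0
#108: 13→16, due 36, tardiness 0
#115: 16→23, due 33, tardiness 0
#122: 23→38, due 28, tardiness 10
#129: 38→40, due 26, tardiness 14
#136: 40→50, due 14, tardiness 36
Sum = 0+0+0+10+14+36 = 60.
LPT (decreasing processing time): #122 #101 #136 #115 #108 #129.
#122: 0→15, due 28, tardiness 0
#101: 15→28, due 25, tardiness 3
#136: 28→38, due 14, tardiness 24
#115: 38→45, due 33, tardiness 12
#108: 45→48, due 36, tardiness 12
#129: 48→50, due 26, tardiness 24
Sum = 0+3+24+12+12+24 = 75.
EDD 40, FIFO 60, LPT 75 → minimum 40.

40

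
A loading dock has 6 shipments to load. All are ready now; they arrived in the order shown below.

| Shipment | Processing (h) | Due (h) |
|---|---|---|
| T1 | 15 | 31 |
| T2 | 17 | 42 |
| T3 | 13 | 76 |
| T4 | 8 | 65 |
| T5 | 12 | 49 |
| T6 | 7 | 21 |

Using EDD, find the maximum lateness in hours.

2

EDD (increasing due date): T6 T1 T2 T5 T4 T3.
T6: 0→7, due 21, lateness -14
T1: 7→22, due 31, lateness -9
T2: 22→39, due 42, lateness -3
T5: 39→51, due 49, lateness 2
T4: 51→59, due 65, lateness -6
T3: 59→72, due 76, lateness -4
Maximum = 2.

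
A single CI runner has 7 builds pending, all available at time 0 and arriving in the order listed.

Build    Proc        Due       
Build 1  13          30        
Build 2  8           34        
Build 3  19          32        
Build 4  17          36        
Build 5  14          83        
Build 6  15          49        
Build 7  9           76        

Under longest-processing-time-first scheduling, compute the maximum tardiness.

61

LPT (decreasing processing time): Build 3 Build 4 Build 6 Build 5 Build 1 Build 7 Build 2.
Build 3: 0→19, due 32, tardiness 0
Build 4: 19→36, due 36, tardiness 0
Build 6: 36→51, due 49, tardiness 2
Build 5: 51→65, due 83, tardiness 0
Build 1: 65→78, due 30, tardiness 48
Build 7: 78→87, due 76, tardiness 11
Build 2: 87→95, due 34, tardiness 61
Maximum = 61.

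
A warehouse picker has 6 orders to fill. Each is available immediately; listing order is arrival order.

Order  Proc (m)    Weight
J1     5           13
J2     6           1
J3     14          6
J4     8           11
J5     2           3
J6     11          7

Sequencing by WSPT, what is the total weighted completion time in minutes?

WSPT (decreasing weight/processing-time ratio): J1 J5 J4 J6 J3 J2.
J1: finishes 5, weight 13, w·C = 65
J5: finishes 7, weight 3, w·C = 21
J4: finishes 15, weight 11, w·C = 165
J6: finishes 26, weight 7, w·C = 182
J3: finishes 40, weight 6, w·C = 240
J2: finishes 46, weight 1, w·C = 46
Sum = 65+21+165+182+240+46 = 719.

719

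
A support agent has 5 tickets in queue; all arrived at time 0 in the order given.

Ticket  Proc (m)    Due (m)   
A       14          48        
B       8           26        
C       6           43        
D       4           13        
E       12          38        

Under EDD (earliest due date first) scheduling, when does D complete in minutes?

EDD (increasing due date): D B E C A.
D: 0→4

4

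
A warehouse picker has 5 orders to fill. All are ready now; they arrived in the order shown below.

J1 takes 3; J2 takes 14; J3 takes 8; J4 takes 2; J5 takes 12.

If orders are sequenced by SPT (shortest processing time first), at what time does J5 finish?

25

SPT (increasing processing time): J4 J1 J3 J5 J2.
J4: 0→2
J1: 2→5
J3: 5→13
J5: 13→25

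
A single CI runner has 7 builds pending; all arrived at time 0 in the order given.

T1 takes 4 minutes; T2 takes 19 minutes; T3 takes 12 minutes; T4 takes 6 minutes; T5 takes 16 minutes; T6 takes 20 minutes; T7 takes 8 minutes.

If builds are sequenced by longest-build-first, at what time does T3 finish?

67

LPT (decreasing processing time): T6 T2 T5 T3 T7 T4 T1.
T6: 0→20
T2: 20→39
T5: 39→55
T3: 55→67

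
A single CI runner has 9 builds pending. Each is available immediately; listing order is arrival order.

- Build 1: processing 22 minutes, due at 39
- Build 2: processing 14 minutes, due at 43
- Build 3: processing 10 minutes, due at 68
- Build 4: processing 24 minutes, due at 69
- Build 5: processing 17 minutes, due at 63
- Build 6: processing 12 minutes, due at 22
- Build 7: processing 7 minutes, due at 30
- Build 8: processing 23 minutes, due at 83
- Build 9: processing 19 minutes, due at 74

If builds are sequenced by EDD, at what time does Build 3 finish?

EDD (increasing due date): Build 6 Build 7 Build 1 Build 2 Build 5 Build 3 Build 4 Build 9 Build 8.
Build 6: 0→12
Build 7: 12→19
Build 1: 19→41
Build 2: 41→55
Build 5: 55→72
Build 3: 72→82

82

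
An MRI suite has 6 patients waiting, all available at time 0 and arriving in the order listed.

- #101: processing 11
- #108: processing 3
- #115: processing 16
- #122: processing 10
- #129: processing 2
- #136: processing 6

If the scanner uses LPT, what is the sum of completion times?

217

LPT (decreasing processing time): #115 #101 #122 #136 #108 #129.
#115: 0→16
#101: 16→27
#122: 27→37
#136: 37→43
#108: 43→46
#129: 46→48
Sum = 16+27+37+43+46+48 = 217.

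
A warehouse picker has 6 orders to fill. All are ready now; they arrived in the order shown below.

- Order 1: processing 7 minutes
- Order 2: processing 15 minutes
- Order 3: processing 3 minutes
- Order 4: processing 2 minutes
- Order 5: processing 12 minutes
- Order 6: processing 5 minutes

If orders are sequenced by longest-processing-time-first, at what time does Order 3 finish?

LPT (decreasing processing time): Order 2 Order 5 Order 1 Order 6 Order 3 Order 4.
Order 2: 0→15
Order 5: 15→27
Order 1: 27→34
Order 6: 34→39
Order 3: 39→42

42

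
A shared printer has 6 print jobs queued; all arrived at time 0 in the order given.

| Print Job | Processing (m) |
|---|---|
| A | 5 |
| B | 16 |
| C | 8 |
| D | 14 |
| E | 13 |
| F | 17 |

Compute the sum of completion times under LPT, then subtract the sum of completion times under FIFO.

71

LPT (decreasing processing time): F B D E C A.
F: 0→17
B: 17→33
D: 33→47
E: 47→60
C: 60→68
A: 68→73
Sum = 17+33+47+60+68+73 = 298.
FIFO (arrival order): A B C D E F.
A: 0→5
B: 5→21
C: 21→29
D: 29→43
E: 43→56
F: 56→73
Sum = 5+21+29+43+56+73 = 227.
Difference = 298 − 227 = 71.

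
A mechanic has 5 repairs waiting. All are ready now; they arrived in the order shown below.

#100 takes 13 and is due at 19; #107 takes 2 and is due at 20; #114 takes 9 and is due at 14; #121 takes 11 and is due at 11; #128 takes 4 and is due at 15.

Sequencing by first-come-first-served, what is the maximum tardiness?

24

FIFO (arrival order): #100 #107 #114 #121 #128.
#100: 0→13, due 19, tardiness 0
#107: 13→15, due 20, tardiness 0
#114: 15→24, due 14, tardiness 10
#121: 24→35, due 11, tardiness 24
#128: 35→39, due 15, tardiness 24
Maximum = 24.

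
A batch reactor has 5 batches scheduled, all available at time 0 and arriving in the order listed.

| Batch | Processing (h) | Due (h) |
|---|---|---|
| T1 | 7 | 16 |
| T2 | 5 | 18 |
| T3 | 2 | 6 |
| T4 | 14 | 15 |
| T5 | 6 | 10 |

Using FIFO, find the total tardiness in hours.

45

FIFO (arrival order): T1 T2 T3 T4 T5.
T1: 0→7, due 16, tardiness 0
T2: 7→12, due 18, tardiness 0
T3: 12→14, due 6, tardiness 8
T4: 14→28, due 15, tardiness 13
T5: 28→34, due 10, tardiness 24
Sum = 0+0+8+13+24 = 45.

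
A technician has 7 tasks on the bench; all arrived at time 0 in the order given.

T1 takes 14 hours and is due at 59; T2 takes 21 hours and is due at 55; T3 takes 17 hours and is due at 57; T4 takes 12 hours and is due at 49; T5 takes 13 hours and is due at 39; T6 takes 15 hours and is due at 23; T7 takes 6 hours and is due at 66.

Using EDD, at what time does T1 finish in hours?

EDD (increasing due date): T6 T5 T4 T2 T3 T1 T7.
T6: 0→15
T5: 15→28
T4: 28→40
T2: 40→61
T3: 61→78
T1: 78→92

92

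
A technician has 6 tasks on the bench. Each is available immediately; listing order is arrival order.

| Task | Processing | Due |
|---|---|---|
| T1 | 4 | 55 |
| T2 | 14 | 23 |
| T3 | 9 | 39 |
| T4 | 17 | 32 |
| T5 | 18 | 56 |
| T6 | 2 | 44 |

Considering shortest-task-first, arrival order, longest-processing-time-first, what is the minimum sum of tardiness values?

28

SPT (increasing processing time): T6 T1 T3 T2 T4 T5.
T6: 0→2, due 44, tardiness 0
T1: 2→6, due 55, tardiness 0
T3: 6→15, due 39, tardiness 0
T2: 15→29, due 23, tardiness 6
T4: 29→46, due 32, tardiness 14
T5: 46→64, due 56, tardiness 8
Sum = 0+0+0+6+14+8 = 28.
FIFO (arrival order): T1 T2 T3 T4 T5 T6.
T1: 0→4, due 55, tardiness 0
T2: 4→18, due 23, tardiness 0
T3: 18→27, due 39, tardiness 0
T4: 27→44, due 32, tardiness 12
T5: 44→62, due 56, tardiness 6
T6: 62→64, due 44, tardiness 20
Sum = 0+0+0+12+6+20 = 38.
LPT (decreasing processing time): T5 T4 T2 T3 T1 T6.
T5: 0→18, due 56, tardiness 0
T4: 18→35, due 32, tardiness 3
T2: 35→49, due 23, tardiness 26
T3: 49→58, due 39, tardiness 19
T1: 58→62, due 55, tardiness 7
T6: 62→64, due 44, tardiness 20
Sum = 0+3+26+19+7+20 = 75.
SPT 28, FIFO 38, LPT 75 → minimum 28.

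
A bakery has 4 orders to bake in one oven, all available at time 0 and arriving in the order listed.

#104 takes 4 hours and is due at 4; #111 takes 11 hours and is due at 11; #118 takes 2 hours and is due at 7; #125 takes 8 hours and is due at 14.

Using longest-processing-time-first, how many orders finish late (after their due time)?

3

LPT (decreasing processing time): #111 #125 #104 #118.
#111: 0→11, due 11, tardiness 0
#125: 11→19, due 14, tardiness 5
#104: 19→23, due 4, tardiness 19
#118: 23→25, due 7, tardiness 18
Late orders: 3.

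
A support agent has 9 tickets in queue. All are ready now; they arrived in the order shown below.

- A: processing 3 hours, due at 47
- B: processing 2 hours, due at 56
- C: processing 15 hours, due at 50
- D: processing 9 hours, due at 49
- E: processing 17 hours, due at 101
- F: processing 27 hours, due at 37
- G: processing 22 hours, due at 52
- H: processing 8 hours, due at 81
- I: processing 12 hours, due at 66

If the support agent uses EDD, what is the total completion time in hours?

607

EDD (increasing due date): F A D C G B I H E.
F: 0→27
A: 27→30
D: 30→39
C: 39→54
G: 54→76
B: 76→78
I: 78→90
H: 90→98
E: 98→115
Sum = 27+30+39+54+76+78+90+98+115 = 607.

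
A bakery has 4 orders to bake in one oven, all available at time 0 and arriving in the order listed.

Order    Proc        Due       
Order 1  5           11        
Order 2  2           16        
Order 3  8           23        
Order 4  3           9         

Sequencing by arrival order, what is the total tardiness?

FIFO (arrival order): Order 1 Order 2 Order 3 Order 4.
Order 1: 0→5, due 11, tardiness 0
Order 2: 5→7, due 16, tardiness 0
Order 3: 7→15, due 23, tardiness 0
Order 4: 15→18, due 9, tardiness 9
Sum = 0+0+0+9 = 9.

9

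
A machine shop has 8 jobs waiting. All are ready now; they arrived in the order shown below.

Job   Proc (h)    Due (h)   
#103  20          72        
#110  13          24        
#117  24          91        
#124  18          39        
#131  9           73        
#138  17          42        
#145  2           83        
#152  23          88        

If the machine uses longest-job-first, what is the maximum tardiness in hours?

LPT (decreasing processing time): #117 #152 #103 #124 #138 #110 #131 #145.
#117: 0→24, due 91, tardiness 0
#152: 24→47, due 88, tardiness 0
#103: 47→67, due 72, tardiness 0
#124: 67→85, due 39, tardiness 46
#138: 85→102, due 42, tardiness 60
#110: 102→115, due 24, tardiness 91
#131: 115→124, due 73, tardiness 51
#145: 124→126, due 83, tardiness 43
Maximum = 91.

91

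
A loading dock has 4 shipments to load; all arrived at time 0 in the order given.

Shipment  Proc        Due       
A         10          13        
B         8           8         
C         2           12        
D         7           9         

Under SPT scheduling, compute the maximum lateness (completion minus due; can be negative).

SPT (increasing processing time): C D B A.
C: 0→2, due 12, lateness -10
D: 2→9, due 9, lateness 0
B: 9→17, due 8, lateness 9
A: 17→27, due 13, lateness 14
Maximum = 14.

14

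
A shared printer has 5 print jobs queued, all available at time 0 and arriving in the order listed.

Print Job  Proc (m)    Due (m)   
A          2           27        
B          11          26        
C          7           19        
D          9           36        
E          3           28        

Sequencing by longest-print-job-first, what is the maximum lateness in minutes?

8

LPT (decreasing processing time): B D C E A.
B: 0→11, due 26, lateness -15
D: 11→20, due 36, lateness -16
C: 20→27, due 19, lateness 8
E: 27→30, due 28, lateness 2
A: 30→32, due 27, lateness 5
Maximum = 8.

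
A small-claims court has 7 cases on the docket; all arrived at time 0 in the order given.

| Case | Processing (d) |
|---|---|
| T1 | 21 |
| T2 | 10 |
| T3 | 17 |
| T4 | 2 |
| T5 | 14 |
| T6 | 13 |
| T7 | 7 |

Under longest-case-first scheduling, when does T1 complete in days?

LPT (decreasing processing time): T1 T3 T5 T6 T2 T7 T4.
T1: 0→21

21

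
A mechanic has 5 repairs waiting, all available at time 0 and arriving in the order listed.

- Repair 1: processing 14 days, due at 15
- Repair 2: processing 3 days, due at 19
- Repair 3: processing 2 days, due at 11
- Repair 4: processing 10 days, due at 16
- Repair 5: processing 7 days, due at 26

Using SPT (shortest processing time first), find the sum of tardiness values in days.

SPT (increasing processing time): Repair 3 Repair 2 Repair 5 Repair 4 Repair 1.
Repair 3: 0→2, due 11, tardiness 0
Repair 2: 2→5, due 19, tardiness 0
Repair 5: 5→12, due 26, tardiness 0
Repair 4: 12→22, due 16, tardiness 6
Repair 1: 22→36, due 15, tardiness 21
Sum = 0+0+0+6+21 = 27.

27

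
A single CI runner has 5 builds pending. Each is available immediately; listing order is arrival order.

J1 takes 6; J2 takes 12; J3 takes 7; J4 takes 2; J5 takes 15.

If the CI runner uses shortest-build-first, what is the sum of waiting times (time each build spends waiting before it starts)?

52

SPT (increasing processing time): J4 J1 J3 J2 J5.
J4: waits 0, runs 0→2
J1: waits 2, runs 2→8
J3: waits 8, runs 8→15
J2: waits 15, runs 15→27
J5: waits 27, runs 27→42
Sum = 0+2+8+15+27 = 52.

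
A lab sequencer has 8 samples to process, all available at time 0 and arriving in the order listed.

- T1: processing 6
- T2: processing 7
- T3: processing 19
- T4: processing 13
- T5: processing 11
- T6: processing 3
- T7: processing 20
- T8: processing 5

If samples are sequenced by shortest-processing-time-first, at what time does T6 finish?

SPT (increasing processing time): T6 T8 T1 T2 T5 T4 T3 T7.
T6: 0→3

3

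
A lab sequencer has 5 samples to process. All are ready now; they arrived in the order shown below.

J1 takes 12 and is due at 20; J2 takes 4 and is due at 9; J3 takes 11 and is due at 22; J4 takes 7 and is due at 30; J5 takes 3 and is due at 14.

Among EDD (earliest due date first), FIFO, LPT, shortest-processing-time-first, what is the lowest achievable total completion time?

EDD (increasing due date): J2 J5 J1 J3 J4.
J2: 0→4
J5: 4→7
J1: 7→19
J3: 19→30
J4: 30→37
Sum = 4+7+19+30+37 = 97.
FIFO (arrival order): J1 J2 J3 J4 J5.
J1: 0→12
J2: 12→16
J3: 16→27
J4: 27→34
J5: 34→37
Sum = 12+16+27+34+37 = 126.
LPT (decreasing processing time): J1 J3 J4 J2 J5.
J1: 0→12
J3: 12→23
J4: 23→30
J2: 30→34
J5: 34→37
Sum = 12+23+30+34+37 = 136.
SPT (increasing processing time): J5 J2 J4 J3 J1.
J5: 0→3
J2: 3→7
J4: 7→14
J3: 14→25
J1: 25→37
Sum = 3+7+14+25+37 = 86.
EDD 97, FIFO 126, LPT 136, SPT 86 → minimum 86.

86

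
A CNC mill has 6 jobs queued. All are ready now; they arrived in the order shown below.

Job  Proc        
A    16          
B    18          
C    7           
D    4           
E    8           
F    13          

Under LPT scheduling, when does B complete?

18

LPT (decreasing processing time): B A F E C D.
B: 0→18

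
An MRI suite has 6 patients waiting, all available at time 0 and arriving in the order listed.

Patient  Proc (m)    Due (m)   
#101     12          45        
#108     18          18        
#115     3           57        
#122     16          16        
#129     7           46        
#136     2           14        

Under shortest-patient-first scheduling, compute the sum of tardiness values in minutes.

64

SPT (increasing processing time): #136 #115 #129 #101 #122 #108.
#136: 0→2, due 14, tardiness 0
#115: 2→5, due 57, tardiness 0
#129: 5→12, due 46, tardiness 0
#101: 12→24, due 45, tardiness 0
#122: 24→40, due 16, tardiness 24
#108: 40→58, due 18, tardiness 40
Sum = 0+0+0+0+24+40 = 64.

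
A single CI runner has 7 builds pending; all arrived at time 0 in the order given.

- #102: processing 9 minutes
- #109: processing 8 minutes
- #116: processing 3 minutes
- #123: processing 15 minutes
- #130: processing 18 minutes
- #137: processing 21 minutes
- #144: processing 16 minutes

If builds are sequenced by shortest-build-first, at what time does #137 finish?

90

SPT (increasing processing time): #116 #109 #102 #123 #144 #130 #137.
#116: 0→3
#109: 3→11
#102: 11→20
#123: 20→35
#144: 35→51
#130: 51→69
#137: 69→90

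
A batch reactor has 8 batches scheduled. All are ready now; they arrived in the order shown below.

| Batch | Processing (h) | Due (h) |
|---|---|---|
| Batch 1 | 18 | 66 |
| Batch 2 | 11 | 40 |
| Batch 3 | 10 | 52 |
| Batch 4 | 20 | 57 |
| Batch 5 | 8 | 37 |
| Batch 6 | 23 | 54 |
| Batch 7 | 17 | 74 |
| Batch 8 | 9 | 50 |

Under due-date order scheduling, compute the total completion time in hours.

450

EDD (increasing due date): Batch 5 Batch 2 Batch 8 Batch 3 Batch 6 Batch 4 Batch 1 Batch 7.
Batch 5: 0→8
Batch 2: 8→19
Batch 8: 19→28
Batch 3: 28→38
Batch 6: 38→61
Batch 4: 61→81
Batch 1: 81→99
Batch 7: 99→116
Sum = 8+19+28+38+61+81+99+116 = 450.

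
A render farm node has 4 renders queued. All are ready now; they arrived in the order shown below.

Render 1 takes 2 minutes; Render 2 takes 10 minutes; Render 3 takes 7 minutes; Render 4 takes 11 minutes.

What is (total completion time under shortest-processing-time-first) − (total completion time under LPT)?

-30

SPT (increasing processing time): Render 1 Render 3 Render 2 Render 4.
Render 1: 0→2
Render 3: 2→9
Render 2: 9→19
Render 4: 19→30
Sum = 2+9+19+30 = 60.
LPT (decreasing processing time): Render 4 Render 2 Render 3 Render 1.
Render 4: 0→11
Render 2: 11→21
Render 3: 21→28
Render 1: 28→30
Sum = 11+21+28+30 = 90.
Difference = 60 − 90 = -30.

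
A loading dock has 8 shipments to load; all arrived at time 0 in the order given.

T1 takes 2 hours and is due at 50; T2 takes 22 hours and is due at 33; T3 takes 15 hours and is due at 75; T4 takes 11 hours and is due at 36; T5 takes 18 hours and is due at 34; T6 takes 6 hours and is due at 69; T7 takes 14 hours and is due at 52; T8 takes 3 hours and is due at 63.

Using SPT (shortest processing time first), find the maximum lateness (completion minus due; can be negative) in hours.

58

SPT (increasing processing time): T1 T8 T6 T4 T7 T3 T5 T2.
T1: 0→2, due 50, lateness -48
T8: 2→5, due 63, lateness -58
T6: 5→11, due 69, lateness -58
T4: 11→22, due 36, lateness -14
T7: 22→36, due 52, lateness -16
T3: 36→51, due 75, lateness -24
T5: 51→69, due 34, lateness 35
T2: 69→91, due 33, lateness 58
Maximum = 58.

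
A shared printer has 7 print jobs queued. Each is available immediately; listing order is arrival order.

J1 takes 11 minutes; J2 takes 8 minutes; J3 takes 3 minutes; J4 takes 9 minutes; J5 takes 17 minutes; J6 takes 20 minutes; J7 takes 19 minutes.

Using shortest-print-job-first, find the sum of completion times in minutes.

267

SPT (increasing processing time): J3 J2 J4 J1 J5 J7 J6.
J3: 0→3
J2: 3→11
J4: 11→20
J1: 20→31
J5: 31→48
J7: 48→67
J6: 67→87
Sum = 3+11+20+31+48+67+87 = 267.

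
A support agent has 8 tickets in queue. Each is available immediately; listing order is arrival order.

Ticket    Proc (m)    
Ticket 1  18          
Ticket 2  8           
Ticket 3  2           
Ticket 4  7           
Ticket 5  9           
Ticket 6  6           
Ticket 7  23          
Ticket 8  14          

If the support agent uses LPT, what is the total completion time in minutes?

LPT (decreasing processing time): Ticket 7 Ticket 1 Ticket 8 Ticket 5 Ticket 2 Ticket 4 Ticket 6 Ticket 3.
Ticket 7: 0→23
Ticket 1: 23→41
Ticket 8: 41→55
Ticket 5: 55→64
Ticket 2: 64→72
Ticket 4: 72→79
Ticket 6: 79→85
Ticket 3: 85→87
Sum = 23+41+55+64+72+79+85+87 = 506.

506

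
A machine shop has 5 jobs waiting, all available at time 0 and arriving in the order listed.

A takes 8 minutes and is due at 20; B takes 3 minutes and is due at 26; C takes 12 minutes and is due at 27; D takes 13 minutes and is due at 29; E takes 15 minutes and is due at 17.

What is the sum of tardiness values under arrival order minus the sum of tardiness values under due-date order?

5

FIFO (arrival order): A B C D E.
A: 0→8, due 20, tardiness 0
B: 8→11, due 26, tardiness 0
C: 11→23, due 27, tardiness 0
D: 23→36, due 29, tardiness 7
E: 36→51, due 17, tardiness 34
Sum = 0+0+0+7+34 = 41.
EDD (increasing due date): E A B C D.
E: 0→15, due 17, tardiness 0
A: 15→23, due 20, tardiness 3
B: 23→26, due 26, tardiness 0
C: 26→38, due 27, tardiness 11
D: 38→51, due 29, tardiness 22
Sum = 0+3+0+11+22 = 36.
Difference = 41 − 36 = 5.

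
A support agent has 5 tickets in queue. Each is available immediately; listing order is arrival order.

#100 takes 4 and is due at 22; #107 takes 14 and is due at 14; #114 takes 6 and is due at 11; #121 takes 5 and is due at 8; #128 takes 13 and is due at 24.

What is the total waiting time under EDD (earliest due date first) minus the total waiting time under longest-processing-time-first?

-42

EDD (increasing due date): #121 #114 #107 #100 #128.
#121: waits 0, runs 0→5
#114: waits 5, runs 5→11
#107: waits 11, runs 11→25
#100: waits 25, runs 25→29
#128: waits 29, runs 29→42
Sum = 0+5+11+25+29 = 70.
LPT (decreasing processing time): #107 #128 #114 #121 #100.
#107: waits 0, runs 0→14
#128: waits 14, runs 14→27
#114: waits 27, runs 27→33
#121: waits 33, runs 33→38
#100: waits 38, runs 38→42
Sum = 0+14+27+33+38 = 112.
Difference = 70 − 112 = -42.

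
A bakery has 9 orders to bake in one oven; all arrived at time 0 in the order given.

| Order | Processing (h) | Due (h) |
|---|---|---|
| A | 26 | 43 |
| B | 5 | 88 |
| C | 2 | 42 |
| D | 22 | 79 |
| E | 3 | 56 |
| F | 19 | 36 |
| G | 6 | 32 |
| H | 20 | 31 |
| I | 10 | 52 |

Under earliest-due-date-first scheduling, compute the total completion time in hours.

601

EDD (increasing due date): H G F C A I E D B.
H: 0→20
G: 20→26
F: 26→45
C: 45→47
A: 47→73
I: 73→83
E: 83→86
D: 86→108
B: 108→113
Sum = 20+26+45+47+73+83+86+108+113 = 601.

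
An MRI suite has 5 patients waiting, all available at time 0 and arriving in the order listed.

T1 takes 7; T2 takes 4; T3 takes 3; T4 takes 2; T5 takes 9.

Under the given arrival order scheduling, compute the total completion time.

73

FIFO (arrival order): T1 T2 T3 T4 T5.
T1: 0→7
T2: 7→11
T3: 11→14
T4: 14→16
T5: 16→25
Sum = 7+11+14+16+25 = 73.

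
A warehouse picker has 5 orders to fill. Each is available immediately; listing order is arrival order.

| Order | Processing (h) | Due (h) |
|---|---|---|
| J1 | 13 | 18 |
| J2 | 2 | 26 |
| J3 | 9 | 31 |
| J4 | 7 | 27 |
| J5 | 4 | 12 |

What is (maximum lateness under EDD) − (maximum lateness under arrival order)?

EDD (increasing due date): J5 J1 J2 J4 J3.
J5: 0→4, due 12, lateness -8
J1: 4→17, due 18, lateness -1
J2: 17→19, due 26, lateness -7
J4: 19→26, due 27, lateness -1
J3: 26→35, due 31, lateness 4
Maximum = 4.
FIFO (arrival order): J1 J2 J3 J4 J5.
J1: 0→13, due 18, lateness -5
J2: 13→15, due 26, lateness -11
J3: 15→24, due 31, lateness -7
J4: 24→31, due 27, lateness 4
J5: 31→35, due 12, lateness 23
Maximum = 23.
Difference = 4 − 23 = -19.

-19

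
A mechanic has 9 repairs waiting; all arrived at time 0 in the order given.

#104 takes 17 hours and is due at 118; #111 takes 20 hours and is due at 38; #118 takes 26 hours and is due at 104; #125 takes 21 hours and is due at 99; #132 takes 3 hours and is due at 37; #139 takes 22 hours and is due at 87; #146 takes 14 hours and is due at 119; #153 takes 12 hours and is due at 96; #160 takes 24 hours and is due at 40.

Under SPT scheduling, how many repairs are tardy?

SPT (increasing processing time): #132 #153 #146 #104 #111 #125 #139 #160 #118.
#132: 0→3, due 37, tardiness 0
#153: 3→15, due 96, tardiness 0
#146: 15→29, due 119, tardiness 0
#104: 29→46, due 118, tardiness 0
#111: 46→66, due 38, tardiness 28
#125: 66→87, due 99, tardiness 0
#139: 87→109, due 87, tardiness 22
#160: 109→133, due 40, tardiness 93
#118: 133→159, due 104, tardiness 55
Late repairs: 4.

4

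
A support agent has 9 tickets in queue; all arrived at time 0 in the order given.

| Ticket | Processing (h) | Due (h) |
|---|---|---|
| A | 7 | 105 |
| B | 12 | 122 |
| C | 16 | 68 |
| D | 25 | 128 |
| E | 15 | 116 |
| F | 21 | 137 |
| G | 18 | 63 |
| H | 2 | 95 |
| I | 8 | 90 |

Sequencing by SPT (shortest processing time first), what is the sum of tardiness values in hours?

SPT (increasing processing time): H A I B E C G F D.
H: 0→2, due 95, tardiness 0
A: 2→9, due 105, tardiness 0
I: 9→17, due 90, tardiness 0
B: 17→29, due 122, tardiness 0
E: 29→44, due 116, tardiness 0
C: 44→60, due 68, tardiness 0
G: 60→78, due 63, tardiness 15
F: 78→99, due 137, tardiness 0
D: 99→124, due 128, tardiness 0
Sum = 0+0+0+0+0+0+15+0+0 = 15.

15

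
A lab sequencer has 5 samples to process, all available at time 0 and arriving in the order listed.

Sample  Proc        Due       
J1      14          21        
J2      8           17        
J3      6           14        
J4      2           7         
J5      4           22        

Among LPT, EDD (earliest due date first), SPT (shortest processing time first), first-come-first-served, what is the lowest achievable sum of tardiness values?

16

LPT (decreasing processing time): J1 J2 J3 J5 J4.
J1: 0→14, due 21, tardiness 0
J2: 14→22, due 17, tardiness 5
J3: 22→28, due 14, tardiness 14
J5: 28→32, due 22, tardiness 10
J4: 32→34, due 7, tardiness 27
Sum = 0+5+14+10+27 = 56.
EDD (increasing due date): J4 J3 J2 J1 J5.
J4: 0→2, due 7, tardiness 0
J3: 2→8, due 14, tardiness 0
J2: 8→16, due 17, tardiness 0
J1: 16→30, due 21, tardiness 9
J5: 30→34, due 22, tardiness 12
Sum = 0+0+0+9+12 = 21.
SPT (increasing processing time): J4 J5 J3 J2 J1.
J4: 0→2, due 7, tardiness 0
J5: 2→6, due 22, tardiness 0
J3: 6→12, due 14, tardiness 0
J2: 12→20, due 17, tardiness 3
J1: 20→34, due 21, tardiness 13
Sum = 0+0+0+3+13 = 16.
FIFO (arrival order): J1 J2 J3 J4 J5.
J1: 0→14, due 21, tardiness 0
J2: 14→22, due 17, tardiness 5
J3: 22→28, due 14, tardiness 14
J4: 28→30, due 7, tardiness 23
J5: 30→34, due 22, tardiness 12
Sum = 0+5+14+23+12 = 54.
LPT 56, EDD 21, SPT 16, FIFO 54 → minimum 16.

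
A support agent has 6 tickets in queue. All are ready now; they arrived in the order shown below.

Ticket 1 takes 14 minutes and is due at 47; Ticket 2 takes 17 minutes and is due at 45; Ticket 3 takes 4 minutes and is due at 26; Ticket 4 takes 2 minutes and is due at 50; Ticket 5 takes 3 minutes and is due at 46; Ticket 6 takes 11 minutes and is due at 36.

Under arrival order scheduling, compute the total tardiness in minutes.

24

FIFO (arrival order): Ticket 1 Ticket 2 Ticket 3 Ticket 4 Ticket 5 Ticket 6.
Ticket 1: 0→14, due 47, tardiness 0
Ticket 2: 14→31, due 45, tardiness 0
Ticket 3: 31→35, due 26, tardiness 9
Ticket 4: 35→37, due 50, tardiness 0
Ticket 5: 37→40, due 46, tardiness 0
Ticket 6: 40→51, due 36, tardiness 15
Sum = 0+0+9+0+0+15 = 24.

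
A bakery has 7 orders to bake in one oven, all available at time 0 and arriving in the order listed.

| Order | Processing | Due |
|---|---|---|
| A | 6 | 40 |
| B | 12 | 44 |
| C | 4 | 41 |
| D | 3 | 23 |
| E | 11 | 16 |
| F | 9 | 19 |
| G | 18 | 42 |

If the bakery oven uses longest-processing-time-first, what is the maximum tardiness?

40

LPT (decreasing processing time): G B E F A C D.
G: 0→18, due 42, tardiness 0
B: 18→30, due 44, tardiness 0
E: 30→41, due 16, tardiness 25
F: 41→50, due 19, tardiness 31
A: 50→56, due 40, tardiness 16
C: 56→60, due 41, tardiness 19
D: 60→63, due 23, tardiness 40
Maximum = 40.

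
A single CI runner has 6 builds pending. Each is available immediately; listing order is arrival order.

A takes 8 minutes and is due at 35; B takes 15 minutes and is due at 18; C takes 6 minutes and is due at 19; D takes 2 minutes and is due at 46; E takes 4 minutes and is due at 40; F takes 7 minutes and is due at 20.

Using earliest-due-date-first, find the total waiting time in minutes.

EDD (increasing due date): B C F A E D.
B: waits 0, runs 0→15
C: waits 15, runs 15→21
F: waits 21, runs 21→28
A: waits 28, runs 28→36
E: waits 36, runs 36→40
D: waits 40, runs 40→42
Sum = 0+15+21+28+36+40 = 140.

140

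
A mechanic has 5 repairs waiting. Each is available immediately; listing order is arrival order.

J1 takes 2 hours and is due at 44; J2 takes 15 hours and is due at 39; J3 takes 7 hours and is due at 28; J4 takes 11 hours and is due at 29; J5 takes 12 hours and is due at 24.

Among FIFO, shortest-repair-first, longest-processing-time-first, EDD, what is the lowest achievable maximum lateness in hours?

FIFO (arrival order): J1 J2 J3 J4 J5.
J1: 0→2, due 44, lateness -42
J2: 2→17, due 39, lateness -22
J3: 17→24, due 28, lateness -4
J4: 24→35, due 29, lateness 6
J5: 35→47, due 24, lateness 23
Maximum = 23.
SPT (increasing processing time): J1 J3 J4 J5 J2.
J1: 0→2, due 44, lateness -42
J3: 2→9, due 28, lateness -19
J4: 9→20, due 29, lateness -9
J5: 20→32, due 24, lateness 8
J2: 32→47, due 39, lateness 8
Maximum = 8.
LPT (decreasing processing time): J2 J5 J4 J3 J1.
J2: 0→15, due 39, lateness -24
J5: 15→27, due 24, lateness 3
J4: 27→38, due 29, lateness 9
J3: 38→45, due 28, lateness 17
J1: 45→47, due 44, lateness 3
Maximum = 17.
EDD (increasing due date): J5 J3 J4 J2 J1.
J5: 0→12, due 24, lateness -12
J3: 12→19, due 28, lateness -9
J4: 19→30, due 29, lateness 1
J2: 30→45, due 39, lateness 6
J1: 45→47, due 44, lateness 3
Maximum = 6.
FIFO 23, SPT 8, LPT 17, EDD 6 → minimum 6.

6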